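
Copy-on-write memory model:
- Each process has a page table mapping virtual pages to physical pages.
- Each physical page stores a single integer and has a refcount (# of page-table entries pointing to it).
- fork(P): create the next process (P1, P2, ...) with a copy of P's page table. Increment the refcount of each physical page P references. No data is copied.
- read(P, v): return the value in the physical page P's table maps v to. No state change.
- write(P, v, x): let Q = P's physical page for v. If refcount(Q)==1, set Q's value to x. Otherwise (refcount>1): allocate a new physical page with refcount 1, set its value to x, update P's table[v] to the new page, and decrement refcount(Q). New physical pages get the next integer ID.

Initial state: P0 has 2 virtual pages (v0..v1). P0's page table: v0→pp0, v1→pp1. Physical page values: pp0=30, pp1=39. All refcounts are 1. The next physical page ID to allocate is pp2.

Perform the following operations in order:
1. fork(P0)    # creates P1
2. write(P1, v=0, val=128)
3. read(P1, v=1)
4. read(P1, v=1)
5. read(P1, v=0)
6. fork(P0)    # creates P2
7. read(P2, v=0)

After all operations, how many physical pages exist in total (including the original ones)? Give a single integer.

Op 1: fork(P0) -> P1. 2 ppages; refcounts: pp0:2 pp1:2
Op 2: write(P1, v0, 128). refcount(pp0)=2>1 -> COPY to pp2. 3 ppages; refcounts: pp0:1 pp1:2 pp2:1
Op 3: read(P1, v1) -> 39. No state change.
Op 4: read(P1, v1) -> 39. No state change.
Op 5: read(P1, v0) -> 128. No state change.
Op 6: fork(P0) -> P2. 3 ppages; refcounts: pp0:2 pp1:3 pp2:1
Op 7: read(P2, v0) -> 30. No state change.

Answer: 3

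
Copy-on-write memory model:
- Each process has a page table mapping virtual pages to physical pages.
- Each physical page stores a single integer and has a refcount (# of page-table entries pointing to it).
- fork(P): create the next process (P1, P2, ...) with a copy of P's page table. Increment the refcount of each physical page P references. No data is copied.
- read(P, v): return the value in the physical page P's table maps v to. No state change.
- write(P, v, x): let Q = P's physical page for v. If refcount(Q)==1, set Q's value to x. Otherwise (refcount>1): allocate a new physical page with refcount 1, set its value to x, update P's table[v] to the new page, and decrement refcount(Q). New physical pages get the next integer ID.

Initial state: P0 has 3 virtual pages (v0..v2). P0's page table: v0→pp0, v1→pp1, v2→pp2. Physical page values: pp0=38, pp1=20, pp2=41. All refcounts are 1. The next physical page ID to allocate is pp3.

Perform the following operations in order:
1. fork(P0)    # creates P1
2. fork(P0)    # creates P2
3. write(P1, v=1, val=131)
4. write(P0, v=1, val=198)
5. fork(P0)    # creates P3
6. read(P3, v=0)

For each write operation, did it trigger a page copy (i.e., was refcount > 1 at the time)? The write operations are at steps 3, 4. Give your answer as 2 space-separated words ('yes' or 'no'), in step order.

Op 1: fork(P0) -> P1. 3 ppages; refcounts: pp0:2 pp1:2 pp2:2
Op 2: fork(P0) -> P2. 3 ppages; refcounts: pp0:3 pp1:3 pp2:3
Op 3: write(P1, v1, 131). refcount(pp1)=3>1 -> COPY to pp3. 4 ppages; refcounts: pp0:3 pp1:2 pp2:3 pp3:1
Op 4: write(P0, v1, 198). refcount(pp1)=2>1 -> COPY to pp4. 5 ppages; refcounts: pp0:3 pp1:1 pp2:3 pp3:1 pp4:1
Op 5: fork(P0) -> P3. 5 ppages; refcounts: pp0:4 pp1:1 pp2:4 pp3:1 pp4:2
Op 6: read(P3, v0) -> 38. No state change.

yes yes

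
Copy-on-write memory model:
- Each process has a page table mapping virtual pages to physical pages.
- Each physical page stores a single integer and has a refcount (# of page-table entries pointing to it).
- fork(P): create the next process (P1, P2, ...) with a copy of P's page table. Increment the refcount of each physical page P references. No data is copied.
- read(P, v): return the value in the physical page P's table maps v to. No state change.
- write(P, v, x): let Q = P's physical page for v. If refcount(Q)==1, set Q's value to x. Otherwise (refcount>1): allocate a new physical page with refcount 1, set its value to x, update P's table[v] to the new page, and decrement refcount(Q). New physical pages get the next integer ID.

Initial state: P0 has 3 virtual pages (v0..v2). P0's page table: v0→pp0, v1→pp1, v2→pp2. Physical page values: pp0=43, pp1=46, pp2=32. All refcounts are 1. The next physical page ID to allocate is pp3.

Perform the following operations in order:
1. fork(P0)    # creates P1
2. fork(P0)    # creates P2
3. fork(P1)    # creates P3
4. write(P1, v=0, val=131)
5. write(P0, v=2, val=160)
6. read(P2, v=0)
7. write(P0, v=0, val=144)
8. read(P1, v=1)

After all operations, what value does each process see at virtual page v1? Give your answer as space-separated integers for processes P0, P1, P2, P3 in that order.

Op 1: fork(P0) -> P1. 3 ppages; refcounts: pp0:2 pp1:2 pp2:2
Op 2: fork(P0) -> P2. 3 ppages; refcounts: pp0:3 pp1:3 pp2:3
Op 3: fork(P1) -> P3. 3 ppages; refcounts: pp0:4 pp1:4 pp2:4
Op 4: write(P1, v0, 131). refcount(pp0)=4>1 -> COPY to pp3. 4 ppages; refcounts: pp0:3 pp1:4 pp2:4 pp3:1
Op 5: write(P0, v2, 160). refcount(pp2)=4>1 -> COPY to pp4. 5 ppages; refcounts: pp0:3 pp1:4 pp2:3 pp3:1 pp4:1
Op 6: read(P2, v0) -> 43. No state change.
Op 7: write(P0, v0, 144). refcount(pp0)=3>1 -> COPY to pp5. 6 ppages; refcounts: pp0:2 pp1:4 pp2:3 pp3:1 pp4:1 pp5:1
Op 8: read(P1, v1) -> 46. No state change.
P0: v1 -> pp1 = 46
P1: v1 -> pp1 = 46
P2: v1 -> pp1 = 46
P3: v1 -> pp1 = 46

Answer: 46 46 46 46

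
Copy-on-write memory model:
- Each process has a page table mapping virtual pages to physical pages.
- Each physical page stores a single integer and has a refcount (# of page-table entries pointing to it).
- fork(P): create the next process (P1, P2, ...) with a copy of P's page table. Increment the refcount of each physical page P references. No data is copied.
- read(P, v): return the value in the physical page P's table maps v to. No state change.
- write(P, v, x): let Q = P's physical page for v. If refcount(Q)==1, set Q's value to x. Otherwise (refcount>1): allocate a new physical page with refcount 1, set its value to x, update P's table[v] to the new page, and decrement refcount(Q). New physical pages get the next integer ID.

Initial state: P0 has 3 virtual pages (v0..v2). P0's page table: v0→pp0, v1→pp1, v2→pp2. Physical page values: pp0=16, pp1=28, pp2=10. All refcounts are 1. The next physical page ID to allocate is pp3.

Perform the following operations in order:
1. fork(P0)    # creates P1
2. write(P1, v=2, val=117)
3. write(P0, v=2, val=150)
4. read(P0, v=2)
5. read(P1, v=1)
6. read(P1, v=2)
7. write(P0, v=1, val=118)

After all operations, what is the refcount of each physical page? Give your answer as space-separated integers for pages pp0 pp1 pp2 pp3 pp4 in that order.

Answer: 2 1 1 1 1

Derivation:
Op 1: fork(P0) -> P1. 3 ppages; refcounts: pp0:2 pp1:2 pp2:2
Op 2: write(P1, v2, 117). refcount(pp2)=2>1 -> COPY to pp3. 4 ppages; refcounts: pp0:2 pp1:2 pp2:1 pp3:1
Op 3: write(P0, v2, 150). refcount(pp2)=1 -> write in place. 4 ppages; refcounts: pp0:2 pp1:2 pp2:1 pp3:1
Op 4: read(P0, v2) -> 150. No state change.
Op 5: read(P1, v1) -> 28. No state change.
Op 6: read(P1, v2) -> 117. No state change.
Op 7: write(P0, v1, 118). refcount(pp1)=2>1 -> COPY to pp4. 5 ppages; refcounts: pp0:2 pp1:1 pp2:1 pp3:1 pp4:1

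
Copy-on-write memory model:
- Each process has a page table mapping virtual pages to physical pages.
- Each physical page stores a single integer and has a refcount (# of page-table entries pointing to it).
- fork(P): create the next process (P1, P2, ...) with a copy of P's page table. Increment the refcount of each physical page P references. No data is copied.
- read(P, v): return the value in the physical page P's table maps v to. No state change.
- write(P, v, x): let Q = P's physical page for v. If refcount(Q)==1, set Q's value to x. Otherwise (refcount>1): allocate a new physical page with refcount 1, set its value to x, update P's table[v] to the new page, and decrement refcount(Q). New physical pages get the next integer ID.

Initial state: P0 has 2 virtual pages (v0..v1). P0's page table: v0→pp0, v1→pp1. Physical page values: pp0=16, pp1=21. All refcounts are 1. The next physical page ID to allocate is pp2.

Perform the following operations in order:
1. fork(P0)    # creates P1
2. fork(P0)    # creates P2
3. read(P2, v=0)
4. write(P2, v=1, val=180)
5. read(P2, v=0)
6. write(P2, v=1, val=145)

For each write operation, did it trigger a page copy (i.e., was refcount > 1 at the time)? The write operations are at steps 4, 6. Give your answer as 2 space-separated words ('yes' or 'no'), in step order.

Op 1: fork(P0) -> P1. 2 ppages; refcounts: pp0:2 pp1:2
Op 2: fork(P0) -> P2. 2 ppages; refcounts: pp0:3 pp1:3
Op 3: read(P2, v0) -> 16. No state change.
Op 4: write(P2, v1, 180). refcount(pp1)=3>1 -> COPY to pp2. 3 ppages; refcounts: pp0:3 pp1:2 pp2:1
Op 5: read(P2, v0) -> 16. No state change.
Op 6: write(P2, v1, 145). refcount(pp2)=1 -> write in place. 3 ppages; refcounts: pp0:3 pp1:2 pp2:1

yes no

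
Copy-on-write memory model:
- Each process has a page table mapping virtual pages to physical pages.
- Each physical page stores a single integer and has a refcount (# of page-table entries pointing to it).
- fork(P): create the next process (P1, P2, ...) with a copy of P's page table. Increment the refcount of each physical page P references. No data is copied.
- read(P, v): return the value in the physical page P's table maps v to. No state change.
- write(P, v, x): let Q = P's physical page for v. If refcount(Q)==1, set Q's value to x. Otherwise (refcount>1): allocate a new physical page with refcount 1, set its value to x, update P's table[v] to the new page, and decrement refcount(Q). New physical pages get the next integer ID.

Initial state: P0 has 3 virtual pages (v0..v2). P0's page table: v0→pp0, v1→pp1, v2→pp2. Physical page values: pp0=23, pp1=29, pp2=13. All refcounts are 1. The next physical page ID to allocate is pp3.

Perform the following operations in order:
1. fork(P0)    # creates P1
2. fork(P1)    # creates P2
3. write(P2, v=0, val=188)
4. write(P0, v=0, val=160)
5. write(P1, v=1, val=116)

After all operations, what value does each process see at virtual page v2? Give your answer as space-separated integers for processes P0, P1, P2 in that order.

Answer: 13 13 13

Derivation:
Op 1: fork(P0) -> P1. 3 ppages; refcounts: pp0:2 pp1:2 pp2:2
Op 2: fork(P1) -> P2. 3 ppages; refcounts: pp0:3 pp1:3 pp2:3
Op 3: write(P2, v0, 188). refcount(pp0)=3>1 -> COPY to pp3. 4 ppages; refcounts: pp0:2 pp1:3 pp2:3 pp3:1
Op 4: write(P0, v0, 160). refcount(pp0)=2>1 -> COPY to pp4. 5 ppages; refcounts: pp0:1 pp1:3 pp2:3 pp3:1 pp4:1
Op 5: write(P1, v1, 116). refcount(pp1)=3>1 -> COPY to pp5. 6 ppages; refcounts: pp0:1 pp1:2 pp2:3 pp3:1 pp4:1 pp5:1
P0: v2 -> pp2 = 13
P1: v2 -> pp2 = 13
P2: v2 -> pp2 = 13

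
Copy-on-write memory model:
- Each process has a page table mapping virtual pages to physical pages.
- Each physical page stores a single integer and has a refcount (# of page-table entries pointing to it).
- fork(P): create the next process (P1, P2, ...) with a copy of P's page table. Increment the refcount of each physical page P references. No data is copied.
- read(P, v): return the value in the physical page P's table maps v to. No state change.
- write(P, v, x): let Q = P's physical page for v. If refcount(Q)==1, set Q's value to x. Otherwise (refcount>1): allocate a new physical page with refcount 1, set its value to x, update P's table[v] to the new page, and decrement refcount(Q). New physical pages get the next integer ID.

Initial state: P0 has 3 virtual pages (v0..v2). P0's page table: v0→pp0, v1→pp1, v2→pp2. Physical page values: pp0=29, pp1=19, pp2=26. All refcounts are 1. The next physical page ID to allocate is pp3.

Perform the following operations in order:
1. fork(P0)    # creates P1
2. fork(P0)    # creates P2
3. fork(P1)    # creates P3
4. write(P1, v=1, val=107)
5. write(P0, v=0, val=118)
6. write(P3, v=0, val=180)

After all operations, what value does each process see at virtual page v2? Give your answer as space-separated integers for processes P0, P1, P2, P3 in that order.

Op 1: fork(P0) -> P1. 3 ppages; refcounts: pp0:2 pp1:2 pp2:2
Op 2: fork(P0) -> P2. 3 ppages; refcounts: pp0:3 pp1:3 pp2:3
Op 3: fork(P1) -> P3. 3 ppages; refcounts: pp0:4 pp1:4 pp2:4
Op 4: write(P1, v1, 107). refcount(pp1)=4>1 -> COPY to pp3. 4 ppages; refcounts: pp0:4 pp1:3 pp2:4 pp3:1
Op 5: write(P0, v0, 118). refcount(pp0)=4>1 -> COPY to pp4. 5 ppages; refcounts: pp0:3 pp1:3 pp2:4 pp3:1 pp4:1
Op 6: write(P3, v0, 180). refcount(pp0)=3>1 -> COPY to pp5. 6 ppages; refcounts: pp0:2 pp1:3 pp2:4 pp3:1 pp4:1 pp5:1
P0: v2 -> pp2 = 26
P1: v2 -> pp2 = 26
P2: v2 -> pp2 = 26
P3: v2 -> pp2 = 26

Answer: 26 26 26 26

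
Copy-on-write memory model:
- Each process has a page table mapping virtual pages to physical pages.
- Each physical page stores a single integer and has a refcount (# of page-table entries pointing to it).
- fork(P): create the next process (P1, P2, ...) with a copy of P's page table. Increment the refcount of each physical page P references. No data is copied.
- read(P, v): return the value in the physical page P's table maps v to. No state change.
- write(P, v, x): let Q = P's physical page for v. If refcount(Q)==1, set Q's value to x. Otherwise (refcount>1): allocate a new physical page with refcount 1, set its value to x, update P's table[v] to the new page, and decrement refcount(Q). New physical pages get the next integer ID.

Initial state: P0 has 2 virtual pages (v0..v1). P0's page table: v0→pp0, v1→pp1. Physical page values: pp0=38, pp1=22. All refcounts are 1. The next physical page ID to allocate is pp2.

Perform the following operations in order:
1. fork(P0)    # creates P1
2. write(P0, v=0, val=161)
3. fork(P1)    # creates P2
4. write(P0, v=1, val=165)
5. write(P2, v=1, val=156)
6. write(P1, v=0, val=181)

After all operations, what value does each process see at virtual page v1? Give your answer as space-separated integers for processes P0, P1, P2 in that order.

Answer: 165 22 156

Derivation:
Op 1: fork(P0) -> P1. 2 ppages; refcounts: pp0:2 pp1:2
Op 2: write(P0, v0, 161). refcount(pp0)=2>1 -> COPY to pp2. 3 ppages; refcounts: pp0:1 pp1:2 pp2:1
Op 3: fork(P1) -> P2. 3 ppages; refcounts: pp0:2 pp1:3 pp2:1
Op 4: write(P0, v1, 165). refcount(pp1)=3>1 -> COPY to pp3. 4 ppages; refcounts: pp0:2 pp1:2 pp2:1 pp3:1
Op 5: write(P2, v1, 156). refcount(pp1)=2>1 -> COPY to pp4. 5 ppages; refcounts: pp0:2 pp1:1 pp2:1 pp3:1 pp4:1
Op 6: write(P1, v0, 181). refcount(pp0)=2>1 -> COPY to pp5. 6 ppages; refcounts: pp0:1 pp1:1 pp2:1 pp3:1 pp4:1 pp5:1
P0: v1 -> pp3 = 165
P1: v1 -> pp1 = 22
P2: v1 -> pp4 = 156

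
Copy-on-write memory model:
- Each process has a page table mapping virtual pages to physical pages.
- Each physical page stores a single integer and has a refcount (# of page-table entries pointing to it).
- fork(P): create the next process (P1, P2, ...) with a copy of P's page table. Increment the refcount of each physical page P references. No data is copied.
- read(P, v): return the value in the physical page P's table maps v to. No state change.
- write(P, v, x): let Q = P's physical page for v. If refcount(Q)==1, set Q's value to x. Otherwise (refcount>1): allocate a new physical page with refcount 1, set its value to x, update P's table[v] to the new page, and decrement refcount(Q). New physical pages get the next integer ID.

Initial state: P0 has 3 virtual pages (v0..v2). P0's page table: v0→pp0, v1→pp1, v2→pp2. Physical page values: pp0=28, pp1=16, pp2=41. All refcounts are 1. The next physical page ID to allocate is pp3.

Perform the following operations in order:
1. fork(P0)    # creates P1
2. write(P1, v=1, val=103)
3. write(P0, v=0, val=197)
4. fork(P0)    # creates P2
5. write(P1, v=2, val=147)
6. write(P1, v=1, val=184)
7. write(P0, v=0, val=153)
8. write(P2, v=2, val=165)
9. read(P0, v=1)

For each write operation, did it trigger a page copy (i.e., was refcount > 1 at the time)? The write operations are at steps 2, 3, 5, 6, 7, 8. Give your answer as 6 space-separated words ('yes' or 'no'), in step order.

Op 1: fork(P0) -> P1. 3 ppages; refcounts: pp0:2 pp1:2 pp2:2
Op 2: write(P1, v1, 103). refcount(pp1)=2>1 -> COPY to pp3. 4 ppages; refcounts: pp0:2 pp1:1 pp2:2 pp3:1
Op 3: write(P0, v0, 197). refcount(pp0)=2>1 -> COPY to pp4. 5 ppages; refcounts: pp0:1 pp1:1 pp2:2 pp3:1 pp4:1
Op 4: fork(P0) -> P2. 5 ppages; refcounts: pp0:1 pp1:2 pp2:3 pp3:1 pp4:2
Op 5: write(P1, v2, 147). refcount(pp2)=3>1 -> COPY to pp5. 6 ppages; refcounts: pp0:1 pp1:2 pp2:2 pp3:1 pp4:2 pp5:1
Op 6: write(P1, v1, 184). refcount(pp3)=1 -> write in place. 6 ppages; refcounts: pp0:1 pp1:2 pp2:2 pp3:1 pp4:2 pp5:1
Op 7: write(P0, v0, 153). refcount(pp4)=2>1 -> COPY to pp6. 7 ppages; refcounts: pp0:1 pp1:2 pp2:2 pp3:1 pp4:1 pp5:1 pp6:1
Op 8: write(P2, v2, 165). refcount(pp2)=2>1 -> COPY to pp7. 8 ppages; refcounts: pp0:1 pp1:2 pp2:1 pp3:1 pp4:1 pp5:1 pp6:1 pp7:1
Op 9: read(P0, v1) -> 16. No state change.

yes yes yes no yes yes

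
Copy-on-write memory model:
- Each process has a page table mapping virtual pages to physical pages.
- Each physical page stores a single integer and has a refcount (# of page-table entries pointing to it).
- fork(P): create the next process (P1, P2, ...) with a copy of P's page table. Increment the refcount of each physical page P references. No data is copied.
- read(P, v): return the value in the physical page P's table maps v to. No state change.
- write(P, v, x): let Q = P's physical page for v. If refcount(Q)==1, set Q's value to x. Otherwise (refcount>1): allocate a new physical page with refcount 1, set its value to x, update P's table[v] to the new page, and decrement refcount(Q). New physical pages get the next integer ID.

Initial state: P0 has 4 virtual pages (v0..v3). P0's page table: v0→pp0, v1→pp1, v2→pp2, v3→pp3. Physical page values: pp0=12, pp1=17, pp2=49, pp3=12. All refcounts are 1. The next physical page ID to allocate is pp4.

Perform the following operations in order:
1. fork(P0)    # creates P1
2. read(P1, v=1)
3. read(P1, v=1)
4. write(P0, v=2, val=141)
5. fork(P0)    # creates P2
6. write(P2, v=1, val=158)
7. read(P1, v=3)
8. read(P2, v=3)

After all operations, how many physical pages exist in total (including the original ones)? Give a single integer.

Op 1: fork(P0) -> P1. 4 ppages; refcounts: pp0:2 pp1:2 pp2:2 pp3:2
Op 2: read(P1, v1) -> 17. No state change.
Op 3: read(P1, v1) -> 17. No state change.
Op 4: write(P0, v2, 141). refcount(pp2)=2>1 -> COPY to pp4. 5 ppages; refcounts: pp0:2 pp1:2 pp2:1 pp3:2 pp4:1
Op 5: fork(P0) -> P2. 5 ppages; refcounts: pp0:3 pp1:3 pp2:1 pp3:3 pp4:2
Op 6: write(P2, v1, 158). refcount(pp1)=3>1 -> COPY to pp5. 6 ppages; refcounts: pp0:3 pp1:2 pp2:1 pp3:3 pp4:2 pp5:1
Op 7: read(P1, v3) -> 12. No state change.
Op 8: read(P2, v3) -> 12. No state change.

Answer: 6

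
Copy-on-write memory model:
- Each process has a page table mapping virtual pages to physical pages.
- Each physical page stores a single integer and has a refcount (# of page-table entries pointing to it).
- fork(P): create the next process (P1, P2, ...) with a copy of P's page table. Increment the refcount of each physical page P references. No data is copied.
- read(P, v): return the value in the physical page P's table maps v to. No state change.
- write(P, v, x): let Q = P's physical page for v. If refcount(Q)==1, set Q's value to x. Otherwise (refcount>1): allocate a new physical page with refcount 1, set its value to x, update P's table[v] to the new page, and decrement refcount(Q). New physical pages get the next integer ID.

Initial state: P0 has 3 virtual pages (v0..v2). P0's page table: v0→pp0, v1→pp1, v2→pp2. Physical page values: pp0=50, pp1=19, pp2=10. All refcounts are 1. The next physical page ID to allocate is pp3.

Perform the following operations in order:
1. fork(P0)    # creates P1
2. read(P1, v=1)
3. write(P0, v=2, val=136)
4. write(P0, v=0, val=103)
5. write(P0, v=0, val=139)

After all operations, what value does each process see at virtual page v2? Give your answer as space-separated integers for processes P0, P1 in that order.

Op 1: fork(P0) -> P1. 3 ppages; refcounts: pp0:2 pp1:2 pp2:2
Op 2: read(P1, v1) -> 19. No state change.
Op 3: write(P0, v2, 136). refcount(pp2)=2>1 -> COPY to pp3. 4 ppages; refcounts: pp0:2 pp1:2 pp2:1 pp3:1
Op 4: write(P0, v0, 103). refcount(pp0)=2>1 -> COPY to pp4. 5 ppages; refcounts: pp0:1 pp1:2 pp2:1 pp3:1 pp4:1
Op 5: write(P0, v0, 139). refcount(pp4)=1 -> write in place. 5 ppages; refcounts: pp0:1 pp1:2 pp2:1 pp3:1 pp4:1
P0: v2 -> pp3 = 136
P1: v2 -> pp2 = 10

Answer: 136 10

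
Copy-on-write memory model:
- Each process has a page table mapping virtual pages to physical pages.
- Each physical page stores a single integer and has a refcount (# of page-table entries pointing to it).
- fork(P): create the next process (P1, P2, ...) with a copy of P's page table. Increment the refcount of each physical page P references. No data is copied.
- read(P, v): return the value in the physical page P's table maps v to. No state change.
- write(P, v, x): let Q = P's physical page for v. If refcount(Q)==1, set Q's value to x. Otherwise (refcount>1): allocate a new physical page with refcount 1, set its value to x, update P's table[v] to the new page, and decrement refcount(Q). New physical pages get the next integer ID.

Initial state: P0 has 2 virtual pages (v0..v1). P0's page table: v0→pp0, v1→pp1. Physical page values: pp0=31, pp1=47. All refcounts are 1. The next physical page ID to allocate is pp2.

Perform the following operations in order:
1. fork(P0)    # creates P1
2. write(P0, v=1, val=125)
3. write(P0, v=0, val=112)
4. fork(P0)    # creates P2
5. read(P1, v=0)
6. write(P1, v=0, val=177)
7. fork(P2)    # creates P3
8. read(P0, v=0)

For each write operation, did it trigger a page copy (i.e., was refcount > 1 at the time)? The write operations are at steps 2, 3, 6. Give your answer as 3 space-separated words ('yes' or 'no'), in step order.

Op 1: fork(P0) -> P1. 2 ppages; refcounts: pp0:2 pp1:2
Op 2: write(P0, v1, 125). refcount(pp1)=2>1 -> COPY to pp2. 3 ppages; refcounts: pp0:2 pp1:1 pp2:1
Op 3: write(P0, v0, 112). refcount(pp0)=2>1 -> COPY to pp3. 4 ppages; refcounts: pp0:1 pp1:1 pp2:1 pp3:1
Op 4: fork(P0) -> P2. 4 ppages; refcounts: pp0:1 pp1:1 pp2:2 pp3:2
Op 5: read(P1, v0) -> 31. No state change.
Op 6: write(P1, v0, 177). refcount(pp0)=1 -> write in place. 4 ppages; refcounts: pp0:1 pp1:1 pp2:2 pp3:2
Op 7: fork(P2) -> P3. 4 ppages; refcounts: pp0:1 pp1:1 pp2:3 pp3:3
Op 8: read(P0, v0) -> 112. No state change.

yes yes no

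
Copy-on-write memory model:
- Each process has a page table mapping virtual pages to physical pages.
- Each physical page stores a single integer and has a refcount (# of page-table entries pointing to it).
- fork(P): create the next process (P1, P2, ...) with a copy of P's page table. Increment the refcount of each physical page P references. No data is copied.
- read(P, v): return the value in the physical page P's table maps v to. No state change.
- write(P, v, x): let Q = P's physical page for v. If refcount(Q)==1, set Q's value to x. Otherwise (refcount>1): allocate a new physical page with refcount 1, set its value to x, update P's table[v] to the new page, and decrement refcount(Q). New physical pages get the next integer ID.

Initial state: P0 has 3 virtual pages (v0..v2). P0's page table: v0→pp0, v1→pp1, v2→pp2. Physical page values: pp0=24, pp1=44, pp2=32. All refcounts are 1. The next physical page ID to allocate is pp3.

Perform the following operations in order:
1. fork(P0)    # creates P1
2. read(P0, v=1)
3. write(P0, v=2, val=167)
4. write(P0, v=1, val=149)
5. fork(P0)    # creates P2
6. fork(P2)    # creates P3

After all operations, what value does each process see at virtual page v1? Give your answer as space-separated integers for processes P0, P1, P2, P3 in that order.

Answer: 149 44 149 149

Derivation:
Op 1: fork(P0) -> P1. 3 ppages; refcounts: pp0:2 pp1:2 pp2:2
Op 2: read(P0, v1) -> 44. No state change.
Op 3: write(P0, v2, 167). refcount(pp2)=2>1 -> COPY to pp3. 4 ppages; refcounts: pp0:2 pp1:2 pp2:1 pp3:1
Op 4: write(P0, v1, 149). refcount(pp1)=2>1 -> COPY to pp4. 5 ppages; refcounts: pp0:2 pp1:1 pp2:1 pp3:1 pp4:1
Op 5: fork(P0) -> P2. 5 ppages; refcounts: pp0:3 pp1:1 pp2:1 pp3:2 pp4:2
Op 6: fork(P2) -> P3. 5 ppages; refcounts: pp0:4 pp1:1 pp2:1 pp3:3 pp4:3
P0: v1 -> pp4 = 149
P1: v1 -> pp1 = 44
P2: v1 -> pp4 = 149
P3: v1 -> pp4 = 149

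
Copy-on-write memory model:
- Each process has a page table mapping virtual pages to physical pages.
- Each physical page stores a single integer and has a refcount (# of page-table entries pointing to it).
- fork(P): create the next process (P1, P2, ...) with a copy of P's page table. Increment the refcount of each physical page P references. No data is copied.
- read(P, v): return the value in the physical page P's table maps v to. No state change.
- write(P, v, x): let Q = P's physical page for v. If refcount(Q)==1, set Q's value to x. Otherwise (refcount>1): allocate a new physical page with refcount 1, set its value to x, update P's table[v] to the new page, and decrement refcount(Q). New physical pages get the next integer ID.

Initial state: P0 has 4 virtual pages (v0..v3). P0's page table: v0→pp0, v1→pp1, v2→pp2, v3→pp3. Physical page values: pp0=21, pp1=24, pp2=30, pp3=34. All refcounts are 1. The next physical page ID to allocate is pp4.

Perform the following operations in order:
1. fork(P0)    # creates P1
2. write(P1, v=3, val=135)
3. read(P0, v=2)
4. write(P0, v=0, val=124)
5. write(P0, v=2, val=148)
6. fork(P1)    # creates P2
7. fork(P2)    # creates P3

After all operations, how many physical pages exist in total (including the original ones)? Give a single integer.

Op 1: fork(P0) -> P1. 4 ppages; refcounts: pp0:2 pp1:2 pp2:2 pp3:2
Op 2: write(P1, v3, 135). refcount(pp3)=2>1 -> COPY to pp4. 5 ppages; refcounts: pp0:2 pp1:2 pp2:2 pp3:1 pp4:1
Op 3: read(P0, v2) -> 30. No state change.
Op 4: write(P0, v0, 124). refcount(pp0)=2>1 -> COPY to pp5. 6 ppages; refcounts: pp0:1 pp1:2 pp2:2 pp3:1 pp4:1 pp5:1
Op 5: write(P0, v2, 148). refcount(pp2)=2>1 -> COPY to pp6. 7 ppages; refcounts: pp0:1 pp1:2 pp2:1 pp3:1 pp4:1 pp5:1 pp6:1
Op 6: fork(P1) -> P2. 7 ppages; refcounts: pp0:2 pp1:3 pp2:2 pp3:1 pp4:2 pp5:1 pp6:1
Op 7: fork(P2) -> P3. 7 ppages; refcounts: pp0:3 pp1:4 pp2:3 pp3:1 pp4:3 pp5:1 pp6:1

Answer: 7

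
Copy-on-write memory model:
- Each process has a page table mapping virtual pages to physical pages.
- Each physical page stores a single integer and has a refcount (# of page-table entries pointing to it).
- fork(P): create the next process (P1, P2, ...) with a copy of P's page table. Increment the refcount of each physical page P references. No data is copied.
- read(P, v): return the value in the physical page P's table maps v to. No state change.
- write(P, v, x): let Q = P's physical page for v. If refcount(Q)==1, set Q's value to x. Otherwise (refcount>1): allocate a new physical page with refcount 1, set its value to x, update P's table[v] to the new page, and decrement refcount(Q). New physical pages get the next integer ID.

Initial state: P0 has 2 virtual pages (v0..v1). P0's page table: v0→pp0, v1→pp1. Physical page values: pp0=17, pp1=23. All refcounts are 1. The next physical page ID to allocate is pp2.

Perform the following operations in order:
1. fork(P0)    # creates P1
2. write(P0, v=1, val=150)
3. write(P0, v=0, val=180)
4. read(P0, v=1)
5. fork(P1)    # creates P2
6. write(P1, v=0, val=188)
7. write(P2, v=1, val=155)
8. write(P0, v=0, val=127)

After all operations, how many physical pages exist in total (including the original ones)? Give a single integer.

Answer: 6

Derivation:
Op 1: fork(P0) -> P1. 2 ppages; refcounts: pp0:2 pp1:2
Op 2: write(P0, v1, 150). refcount(pp1)=2>1 -> COPY to pp2. 3 ppages; refcounts: pp0:2 pp1:1 pp2:1
Op 3: write(P0, v0, 180). refcount(pp0)=2>1 -> COPY to pp3. 4 ppages; refcounts: pp0:1 pp1:1 pp2:1 pp3:1
Op 4: read(P0, v1) -> 150. No state change.
Op 5: fork(P1) -> P2. 4 ppages; refcounts: pp0:2 pp1:2 pp2:1 pp3:1
Op 6: write(P1, v0, 188). refcount(pp0)=2>1 -> COPY to pp4. 5 ppages; refcounts: pp0:1 pp1:2 pp2:1 pp3:1 pp4:1
Op 7: write(P2, v1, 155). refcount(pp1)=2>1 -> COPY to pp5. 6 ppages; refcounts: pp0:1 pp1:1 pp2:1 pp3:1 pp4:1 pp5:1
Op 8: write(P0, v0, 127). refcount(pp3)=1 -> write in place. 6 ppages; refcounts: pp0:1 pp1:1 pp2:1 pp3:1 pp4:1 pp5:1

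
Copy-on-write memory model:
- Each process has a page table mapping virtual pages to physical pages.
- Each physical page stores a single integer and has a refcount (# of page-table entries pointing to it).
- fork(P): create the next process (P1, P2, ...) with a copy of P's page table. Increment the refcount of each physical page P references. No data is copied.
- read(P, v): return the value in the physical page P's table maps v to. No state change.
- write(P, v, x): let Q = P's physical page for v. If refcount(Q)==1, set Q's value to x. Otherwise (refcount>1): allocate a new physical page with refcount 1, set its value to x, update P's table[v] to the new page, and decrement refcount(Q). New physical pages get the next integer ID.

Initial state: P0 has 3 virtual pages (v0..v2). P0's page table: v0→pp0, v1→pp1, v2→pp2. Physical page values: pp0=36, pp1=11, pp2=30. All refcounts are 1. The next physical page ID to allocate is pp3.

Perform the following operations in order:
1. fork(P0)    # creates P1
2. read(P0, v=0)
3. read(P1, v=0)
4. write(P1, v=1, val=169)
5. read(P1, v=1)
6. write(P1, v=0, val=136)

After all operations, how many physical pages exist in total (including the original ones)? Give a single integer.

Op 1: fork(P0) -> P1. 3 ppages; refcounts: pp0:2 pp1:2 pp2:2
Op 2: read(P0, v0) -> 36. No state change.
Op 3: read(P1, v0) -> 36. No state change.
Op 4: write(P1, v1, 169). refcount(pp1)=2>1 -> COPY to pp3. 4 ppages; refcounts: pp0:2 pp1:1 pp2:2 pp3:1
Op 5: read(P1, v1) -> 169. No state change.
Op 6: write(P1, v0, 136). refcount(pp0)=2>1 -> COPY to pp4. 5 ppages; refcounts: pp0:1 pp1:1 pp2:2 pp3:1 pp4:1

Answer: 5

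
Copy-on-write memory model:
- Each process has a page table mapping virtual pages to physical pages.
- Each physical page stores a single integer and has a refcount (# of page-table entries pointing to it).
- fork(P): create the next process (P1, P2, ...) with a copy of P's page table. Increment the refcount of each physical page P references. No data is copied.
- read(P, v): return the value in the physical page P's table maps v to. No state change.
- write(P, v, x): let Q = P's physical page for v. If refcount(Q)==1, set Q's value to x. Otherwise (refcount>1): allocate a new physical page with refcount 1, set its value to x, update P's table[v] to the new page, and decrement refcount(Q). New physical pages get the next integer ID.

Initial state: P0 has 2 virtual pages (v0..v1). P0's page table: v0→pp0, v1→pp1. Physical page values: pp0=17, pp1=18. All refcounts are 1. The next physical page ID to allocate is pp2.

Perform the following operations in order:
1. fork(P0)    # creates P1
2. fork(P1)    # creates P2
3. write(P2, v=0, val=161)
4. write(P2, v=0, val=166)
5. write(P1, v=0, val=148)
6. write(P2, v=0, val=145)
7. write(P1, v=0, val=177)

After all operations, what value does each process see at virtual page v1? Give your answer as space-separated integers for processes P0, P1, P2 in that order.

Answer: 18 18 18

Derivation:
Op 1: fork(P0) -> P1. 2 ppages; refcounts: pp0:2 pp1:2
Op 2: fork(P1) -> P2. 2 ppages; refcounts: pp0:3 pp1:3
Op 3: write(P2, v0, 161). refcount(pp0)=3>1 -> COPY to pp2. 3 ppages; refcounts: pp0:2 pp1:3 pp2:1
Op 4: write(P2, v0, 166). refcount(pp2)=1 -> write in place. 3 ppages; refcounts: pp0:2 pp1:3 pp2:1
Op 5: write(P1, v0, 148). refcount(pp0)=2>1 -> COPY to pp3. 4 ppages; refcounts: pp0:1 pp1:3 pp2:1 pp3:1
Op 6: write(P2, v0, 145). refcount(pp2)=1 -> write in place. 4 ppages; refcounts: pp0:1 pp1:3 pp2:1 pp3:1
Op 7: write(P1, v0, 177). refcount(pp3)=1 -> write in place. 4 ppages; refcounts: pp0:1 pp1:3 pp2:1 pp3:1
P0: v1 -> pp1 = 18
P1: v1 -> pp1 = 18
P2: v1 -> pp1 = 18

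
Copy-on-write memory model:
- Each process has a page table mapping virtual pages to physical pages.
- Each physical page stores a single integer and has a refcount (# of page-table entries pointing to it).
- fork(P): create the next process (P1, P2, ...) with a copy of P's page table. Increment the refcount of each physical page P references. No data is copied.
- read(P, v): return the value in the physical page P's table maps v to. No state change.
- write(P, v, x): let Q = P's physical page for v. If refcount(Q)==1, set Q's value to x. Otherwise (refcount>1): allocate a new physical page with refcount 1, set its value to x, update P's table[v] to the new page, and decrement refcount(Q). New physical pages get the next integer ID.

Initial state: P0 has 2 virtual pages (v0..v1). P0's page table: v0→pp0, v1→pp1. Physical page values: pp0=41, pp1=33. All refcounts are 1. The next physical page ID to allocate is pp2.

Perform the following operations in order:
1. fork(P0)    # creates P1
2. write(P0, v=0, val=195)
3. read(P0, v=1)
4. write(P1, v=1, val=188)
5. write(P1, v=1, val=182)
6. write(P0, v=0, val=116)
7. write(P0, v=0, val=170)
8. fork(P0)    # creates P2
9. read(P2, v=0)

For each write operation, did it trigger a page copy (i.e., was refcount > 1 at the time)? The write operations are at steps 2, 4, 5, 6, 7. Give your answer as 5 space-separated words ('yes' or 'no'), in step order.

Op 1: fork(P0) -> P1. 2 ppages; refcounts: pp0:2 pp1:2
Op 2: write(P0, v0, 195). refcount(pp0)=2>1 -> COPY to pp2. 3 ppages; refcounts: pp0:1 pp1:2 pp2:1
Op 3: read(P0, v1) -> 33. No state change.
Op 4: write(P1, v1, 188). refcount(pp1)=2>1 -> COPY to pp3. 4 ppages; refcounts: pp0:1 pp1:1 pp2:1 pp3:1
Op 5: write(P1, v1, 182). refcount(pp3)=1 -> write in place. 4 ppages; refcounts: pp0:1 pp1:1 pp2:1 pp3:1
Op 6: write(P0, v0, 116). refcount(pp2)=1 -> write in place. 4 ppages; refcounts: pp0:1 pp1:1 pp2:1 pp3:1
Op 7: write(P0, v0, 170). refcount(pp2)=1 -> write in place. 4 ppages; refcounts: pp0:1 pp1:1 pp2:1 pp3:1
Op 8: fork(P0) -> P2. 4 ppages; refcounts: pp0:1 pp1:2 pp2:2 pp3:1
Op 9: read(P2, v0) -> 170. No state change.

yes yes no no no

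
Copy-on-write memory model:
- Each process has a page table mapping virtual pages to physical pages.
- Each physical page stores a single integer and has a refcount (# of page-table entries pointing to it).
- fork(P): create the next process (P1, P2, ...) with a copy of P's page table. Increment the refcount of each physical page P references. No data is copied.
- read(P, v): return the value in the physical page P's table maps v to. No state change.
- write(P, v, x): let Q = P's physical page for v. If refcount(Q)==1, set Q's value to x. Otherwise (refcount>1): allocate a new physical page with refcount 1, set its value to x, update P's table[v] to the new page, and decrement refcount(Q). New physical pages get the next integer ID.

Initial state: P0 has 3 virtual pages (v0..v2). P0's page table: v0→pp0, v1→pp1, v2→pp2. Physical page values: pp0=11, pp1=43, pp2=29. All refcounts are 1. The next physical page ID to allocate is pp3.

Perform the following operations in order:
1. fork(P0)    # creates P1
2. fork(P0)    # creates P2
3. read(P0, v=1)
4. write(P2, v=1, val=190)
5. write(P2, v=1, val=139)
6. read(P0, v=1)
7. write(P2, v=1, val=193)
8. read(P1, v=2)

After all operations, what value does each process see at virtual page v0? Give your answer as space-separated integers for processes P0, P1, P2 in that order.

Op 1: fork(P0) -> P1. 3 ppages; refcounts: pp0:2 pp1:2 pp2:2
Op 2: fork(P0) -> P2. 3 ppages; refcounts: pp0:3 pp1:3 pp2:3
Op 3: read(P0, v1) -> 43. No state change.
Op 4: write(P2, v1, 190). refcount(pp1)=3>1 -> COPY to pp3. 4 ppages; refcounts: pp0:3 pp1:2 pp2:3 pp3:1
Op 5: write(P2, v1, 139). refcount(pp3)=1 -> write in place. 4 ppages; refcounts: pp0:3 pp1:2 pp2:3 pp3:1
Op 6: read(P0, v1) -> 43. No state change.
Op 7: write(P2, v1, 193). refcount(pp3)=1 -> write in place. 4 ppages; refcounts: pp0:3 pp1:2 pp2:3 pp3:1
Op 8: read(P1, v2) -> 29. No state change.
P0: v0 -> pp0 = 11
P1: v0 -> pp0 = 11
P2: v0 -> pp0 = 11

Answer: 11 11 11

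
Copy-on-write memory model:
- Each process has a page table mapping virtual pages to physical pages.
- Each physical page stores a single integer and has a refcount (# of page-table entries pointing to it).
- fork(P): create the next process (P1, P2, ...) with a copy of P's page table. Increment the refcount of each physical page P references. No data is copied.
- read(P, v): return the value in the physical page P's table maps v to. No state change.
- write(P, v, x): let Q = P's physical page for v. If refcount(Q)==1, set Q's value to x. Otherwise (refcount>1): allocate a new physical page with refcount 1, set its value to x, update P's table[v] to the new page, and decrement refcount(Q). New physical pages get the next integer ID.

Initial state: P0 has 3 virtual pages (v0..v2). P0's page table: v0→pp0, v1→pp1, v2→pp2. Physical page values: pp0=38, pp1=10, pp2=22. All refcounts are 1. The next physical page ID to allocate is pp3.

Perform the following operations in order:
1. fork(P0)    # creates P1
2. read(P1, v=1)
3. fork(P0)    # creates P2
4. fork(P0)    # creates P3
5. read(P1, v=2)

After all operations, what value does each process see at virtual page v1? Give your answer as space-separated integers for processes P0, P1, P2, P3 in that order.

Answer: 10 10 10 10

Derivation:
Op 1: fork(P0) -> P1. 3 ppages; refcounts: pp0:2 pp1:2 pp2:2
Op 2: read(P1, v1) -> 10. No state change.
Op 3: fork(P0) -> P2. 3 ppages; refcounts: pp0:3 pp1:3 pp2:3
Op 4: fork(P0) -> P3. 3 ppages; refcounts: pp0:4 pp1:4 pp2:4
Op 5: read(P1, v2) -> 22. No state change.
P0: v1 -> pp1 = 10
P1: v1 -> pp1 = 10
P2: v1 -> pp1 = 10
P3: v1 -> pp1 = 10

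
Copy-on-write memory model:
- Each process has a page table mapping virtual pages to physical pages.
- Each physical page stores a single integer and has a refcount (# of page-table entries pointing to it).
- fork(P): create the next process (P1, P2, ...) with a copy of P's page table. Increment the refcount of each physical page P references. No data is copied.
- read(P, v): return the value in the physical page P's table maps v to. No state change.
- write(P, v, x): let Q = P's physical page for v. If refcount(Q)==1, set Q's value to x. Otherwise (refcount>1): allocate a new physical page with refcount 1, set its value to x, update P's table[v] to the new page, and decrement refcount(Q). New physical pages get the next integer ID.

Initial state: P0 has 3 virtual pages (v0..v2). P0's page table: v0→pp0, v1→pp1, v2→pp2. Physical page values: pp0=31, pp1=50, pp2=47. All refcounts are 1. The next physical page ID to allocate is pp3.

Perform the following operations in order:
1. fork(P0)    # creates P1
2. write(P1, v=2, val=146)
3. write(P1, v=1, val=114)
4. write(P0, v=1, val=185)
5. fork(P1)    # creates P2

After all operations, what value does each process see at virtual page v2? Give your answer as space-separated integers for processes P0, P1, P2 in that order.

Answer: 47 146 146

Derivation:
Op 1: fork(P0) -> P1. 3 ppages; refcounts: pp0:2 pp1:2 pp2:2
Op 2: write(P1, v2, 146). refcount(pp2)=2>1 -> COPY to pp3. 4 ppages; refcounts: pp0:2 pp1:2 pp2:1 pp3:1
Op 3: write(P1, v1, 114). refcount(pp1)=2>1 -> COPY to pp4. 5 ppages; refcounts: pp0:2 pp1:1 pp2:1 pp3:1 pp4:1
Op 4: write(P0, v1, 185). refcount(pp1)=1 -> write in place. 5 ppages; refcounts: pp0:2 pp1:1 pp2:1 pp3:1 pp4:1
Op 5: fork(P1) -> P2. 5 ppages; refcounts: pp0:3 pp1:1 pp2:1 pp3:2 pp4:2
P0: v2 -> pp2 = 47
P1: v2 -> pp3 = 146
P2: v2 -> pp3 = 146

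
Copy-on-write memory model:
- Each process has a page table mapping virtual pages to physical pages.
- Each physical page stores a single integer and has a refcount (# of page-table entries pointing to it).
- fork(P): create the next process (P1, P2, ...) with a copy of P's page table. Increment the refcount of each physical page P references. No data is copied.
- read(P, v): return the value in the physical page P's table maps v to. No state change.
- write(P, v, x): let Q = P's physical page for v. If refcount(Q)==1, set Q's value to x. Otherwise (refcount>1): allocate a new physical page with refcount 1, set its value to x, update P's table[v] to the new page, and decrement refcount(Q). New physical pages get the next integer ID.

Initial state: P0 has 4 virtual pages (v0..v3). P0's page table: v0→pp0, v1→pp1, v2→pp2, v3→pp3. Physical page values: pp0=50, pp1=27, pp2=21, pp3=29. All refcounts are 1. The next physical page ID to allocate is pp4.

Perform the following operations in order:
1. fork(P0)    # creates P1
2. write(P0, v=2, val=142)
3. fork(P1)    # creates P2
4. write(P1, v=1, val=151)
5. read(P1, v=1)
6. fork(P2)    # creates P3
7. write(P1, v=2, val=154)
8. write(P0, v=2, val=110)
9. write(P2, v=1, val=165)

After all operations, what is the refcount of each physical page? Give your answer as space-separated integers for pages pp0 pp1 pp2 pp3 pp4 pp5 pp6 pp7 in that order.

Answer: 4 2 2 4 1 1 1 1

Derivation:
Op 1: fork(P0) -> P1. 4 ppages; refcounts: pp0:2 pp1:2 pp2:2 pp3:2
Op 2: write(P0, v2, 142). refcount(pp2)=2>1 -> COPY to pp4. 5 ppages; refcounts: pp0:2 pp1:2 pp2:1 pp3:2 pp4:1
Op 3: fork(P1) -> P2. 5 ppages; refcounts: pp0:3 pp1:3 pp2:2 pp3:3 pp4:1
Op 4: write(P1, v1, 151). refcount(pp1)=3>1 -> COPY to pp5. 6 ppages; refcounts: pp0:3 pp1:2 pp2:2 pp3:3 pp4:1 pp5:1
Op 5: read(P1, v1) -> 151. No state change.
Op 6: fork(P2) -> P3. 6 ppages; refcounts: pp0:4 pp1:3 pp2:3 pp3:4 pp4:1 pp5:1
Op 7: write(P1, v2, 154). refcount(pp2)=3>1 -> COPY to pp6. 7 ppages; refcounts: pp0:4 pp1:3 pp2:2 pp3:4 pp4:1 pp5:1 pp6:1
Op 8: write(P0, v2, 110). refcount(pp4)=1 -> write in place. 7 ppages; refcounts: pp0:4 pp1:3 pp2:2 pp3:4 pp4:1 pp5:1 pp6:1
Op 9: write(P2, v1, 165). refcount(pp1)=3>1 -> COPY to pp7. 8 ppages; refcounts: pp0:4 pp1:2 pp2:2 pp3:4 pp4:1 pp5:1 pp6:1 pp7:1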